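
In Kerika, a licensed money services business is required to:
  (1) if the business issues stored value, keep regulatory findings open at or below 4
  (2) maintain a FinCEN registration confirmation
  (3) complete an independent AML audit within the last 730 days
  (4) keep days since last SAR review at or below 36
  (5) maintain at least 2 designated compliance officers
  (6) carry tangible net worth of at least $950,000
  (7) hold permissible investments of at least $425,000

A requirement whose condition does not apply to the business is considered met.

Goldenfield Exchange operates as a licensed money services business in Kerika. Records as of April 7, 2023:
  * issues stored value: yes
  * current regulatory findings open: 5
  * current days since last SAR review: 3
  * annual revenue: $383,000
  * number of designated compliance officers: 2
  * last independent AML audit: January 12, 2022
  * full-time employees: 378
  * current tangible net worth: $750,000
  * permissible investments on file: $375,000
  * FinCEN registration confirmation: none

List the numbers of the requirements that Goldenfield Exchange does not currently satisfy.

1. condition 'issues stored value' holds; regulatory findings open 5 > 4 → not met
2. FinCEN registration confirmation absent → not met
3. independent AML audit 450 days ago vs limit 730 → met
4. days since last SAR review 3 ≤ 36 → met
5. designated compliance officers 2 ≥ 2 → met
6. tangible net worth $750,000 < $950,000 → not met
7. permissible investments $375,000 < $425,000 → not met
Not met: 1, 2, 6, 7

1, 2, 6, 7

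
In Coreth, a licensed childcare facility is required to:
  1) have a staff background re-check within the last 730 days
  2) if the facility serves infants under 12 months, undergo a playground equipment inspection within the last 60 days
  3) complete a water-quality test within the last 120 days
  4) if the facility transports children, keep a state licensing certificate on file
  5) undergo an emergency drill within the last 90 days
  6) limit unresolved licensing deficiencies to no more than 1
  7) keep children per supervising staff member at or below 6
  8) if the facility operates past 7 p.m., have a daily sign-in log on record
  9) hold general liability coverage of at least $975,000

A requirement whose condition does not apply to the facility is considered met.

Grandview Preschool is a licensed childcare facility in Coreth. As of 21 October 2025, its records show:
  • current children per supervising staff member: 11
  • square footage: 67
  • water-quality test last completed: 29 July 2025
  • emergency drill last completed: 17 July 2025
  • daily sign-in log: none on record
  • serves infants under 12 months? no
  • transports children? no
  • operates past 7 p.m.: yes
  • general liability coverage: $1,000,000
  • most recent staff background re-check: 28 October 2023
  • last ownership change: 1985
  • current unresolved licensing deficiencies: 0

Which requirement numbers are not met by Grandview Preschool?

5, 7, 8

1. staff background re-check 724 days ago vs limit 730 → met
2. condition 'serves infants under 12 months' does not hold → requirement n/a → met
3. water-quality test 84 days ago vs limit 120 → met
4. condition 'transports children' does not hold → requirement n/a → met
5. emergency drill 96 days ago vs limit 90 → not met
6. unresolved licensing deficiencies 0 ≤ 1 → met
7. children per supervising staff member 11 > 6 → not met
8. condition 'operates past 7 p.m.' holds; daily sign-in log absent → not met
9. general liability coverage $1,000,000 ≥ $975,000 → met
Not met: 5, 7, 8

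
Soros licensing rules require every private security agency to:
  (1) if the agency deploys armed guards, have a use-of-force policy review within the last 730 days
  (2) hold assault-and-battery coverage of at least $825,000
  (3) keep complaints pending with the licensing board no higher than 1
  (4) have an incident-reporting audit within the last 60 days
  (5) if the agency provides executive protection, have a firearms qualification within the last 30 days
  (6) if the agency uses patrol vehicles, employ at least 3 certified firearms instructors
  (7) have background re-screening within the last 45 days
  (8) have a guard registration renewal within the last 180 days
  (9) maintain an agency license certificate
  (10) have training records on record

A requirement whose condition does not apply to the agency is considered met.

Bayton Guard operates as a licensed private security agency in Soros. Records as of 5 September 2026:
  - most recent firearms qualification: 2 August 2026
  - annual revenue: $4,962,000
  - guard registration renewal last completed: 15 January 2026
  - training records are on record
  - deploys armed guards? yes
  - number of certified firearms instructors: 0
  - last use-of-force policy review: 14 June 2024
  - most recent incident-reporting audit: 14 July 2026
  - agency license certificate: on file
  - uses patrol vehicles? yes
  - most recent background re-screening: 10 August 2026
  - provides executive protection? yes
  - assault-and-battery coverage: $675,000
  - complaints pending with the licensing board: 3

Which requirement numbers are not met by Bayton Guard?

1. condition 'deploys armed guards' holds; use-of-force policy review 813 days ago vs limit 730 → not met
2. assault-and-battery coverage $675,000 < $825,000 → not met
3. complaints pending with the licensing board 3 > 1 → not met
4. incident-reporting audit 53 days ago vs limit 60 → met
5. condition 'provides executive protection' holds; firearms qualification 34 days ago vs limit 30 → not met
6. condition 'uses patrol vehicles' holds; certified firearms instructors 0 < 3 → not met
7. background re-screening 26 days ago vs limit 45 → met
8. guard registration renewal 233 days ago vs limit 180 → not met
9. agency license certificate present → met
10. training records present → met
Not met: 1, 2, 3, 5, 6, 8

1, 2, 3, 5, 6, 8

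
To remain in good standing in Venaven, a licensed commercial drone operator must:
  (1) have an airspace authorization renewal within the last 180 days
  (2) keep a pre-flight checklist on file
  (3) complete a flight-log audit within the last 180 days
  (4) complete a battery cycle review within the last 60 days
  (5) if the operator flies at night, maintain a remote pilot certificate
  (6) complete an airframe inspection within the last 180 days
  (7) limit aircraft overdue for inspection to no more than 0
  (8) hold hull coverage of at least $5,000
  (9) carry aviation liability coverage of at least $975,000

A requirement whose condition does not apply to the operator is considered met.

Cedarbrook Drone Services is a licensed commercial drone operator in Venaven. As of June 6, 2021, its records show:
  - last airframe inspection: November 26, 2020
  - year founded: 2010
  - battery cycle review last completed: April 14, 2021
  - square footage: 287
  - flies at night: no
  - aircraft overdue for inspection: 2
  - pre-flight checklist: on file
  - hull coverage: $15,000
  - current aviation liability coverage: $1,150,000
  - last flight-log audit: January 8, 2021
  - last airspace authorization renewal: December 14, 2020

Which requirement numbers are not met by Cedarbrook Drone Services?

6, 7

1. airspace authorization renewal 174 days ago vs limit 180 → met
2. pre-flight checklist present → met
3. flight-log audit 149 days ago vs limit 180 → met
4. battery cycle review 53 days ago vs limit 60 → met
5. condition 'flies at night' does not hold → requirement n/a → met
6. airframe inspection 192 days ago vs limit 180 → not met
7. aircraft overdue for inspection 2 > 0 → not met
8. hull coverage $15,000 ≥ $5,000 → met
9. aviation liability coverage $1,150,000 ≥ $975,000 → met
Not met: 6, 7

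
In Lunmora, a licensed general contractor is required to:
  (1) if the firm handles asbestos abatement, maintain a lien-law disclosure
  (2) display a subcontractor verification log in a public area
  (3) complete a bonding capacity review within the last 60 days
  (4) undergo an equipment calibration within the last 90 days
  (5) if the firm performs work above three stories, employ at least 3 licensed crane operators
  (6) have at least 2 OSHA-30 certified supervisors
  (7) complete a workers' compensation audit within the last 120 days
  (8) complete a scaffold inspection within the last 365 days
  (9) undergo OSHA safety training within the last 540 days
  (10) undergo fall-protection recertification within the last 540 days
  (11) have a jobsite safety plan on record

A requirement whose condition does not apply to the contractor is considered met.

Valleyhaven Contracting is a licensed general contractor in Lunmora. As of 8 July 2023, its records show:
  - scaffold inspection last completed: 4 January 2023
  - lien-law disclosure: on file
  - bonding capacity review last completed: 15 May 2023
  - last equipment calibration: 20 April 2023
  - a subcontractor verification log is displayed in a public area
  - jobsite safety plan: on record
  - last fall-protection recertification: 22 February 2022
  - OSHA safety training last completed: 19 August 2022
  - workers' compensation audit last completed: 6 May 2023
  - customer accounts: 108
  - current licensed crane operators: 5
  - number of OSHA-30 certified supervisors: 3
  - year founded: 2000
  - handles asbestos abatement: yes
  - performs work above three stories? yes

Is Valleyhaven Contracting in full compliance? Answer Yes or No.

Yes

1. condition 'handles asbestos abatement' holds; lien-law disclosure present → met
2. subcontractor verification log present → met
3. bonding capacity review 54 days ago vs limit 60 → met
4. equipment calibration 79 days ago vs limit 90 → met
5. condition 'performs work above three stories' holds; licensed crane operators 5 ≥ 3 → met
6. OSHA-30 certified supervisors 3 ≥ 2 → met
7. workers' compensation audit 63 days ago vs limit 120 → met
8. scaffold inspection 185 days ago vs limit 365 → met
9. OSHA safety training 323 days ago vs limit 540 → met
10. fall-protection recertification 501 days ago vs limit 540 → met
11. jobsite safety plan present → met
All met.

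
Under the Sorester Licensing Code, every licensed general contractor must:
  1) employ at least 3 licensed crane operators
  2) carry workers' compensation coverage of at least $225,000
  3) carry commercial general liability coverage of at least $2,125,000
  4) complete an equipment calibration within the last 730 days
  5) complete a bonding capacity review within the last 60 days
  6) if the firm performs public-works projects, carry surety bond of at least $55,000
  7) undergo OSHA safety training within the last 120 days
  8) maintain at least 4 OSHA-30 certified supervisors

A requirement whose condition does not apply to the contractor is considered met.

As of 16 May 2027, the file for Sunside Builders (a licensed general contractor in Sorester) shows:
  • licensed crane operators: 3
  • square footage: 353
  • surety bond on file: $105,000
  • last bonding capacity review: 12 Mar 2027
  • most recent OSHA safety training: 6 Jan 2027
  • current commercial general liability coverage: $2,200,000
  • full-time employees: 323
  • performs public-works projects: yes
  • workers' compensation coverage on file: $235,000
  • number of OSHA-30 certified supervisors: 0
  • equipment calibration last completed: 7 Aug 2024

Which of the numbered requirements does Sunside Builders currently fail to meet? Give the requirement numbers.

4, 5, 7, 8

1. licensed crane operators 3 ≥ 3 → met
2. workers' compensation coverage $235,000 ≥ $225,000 → met
3. commercial general liability coverage $2,200,000 ≥ $2,125,000 → met
4. equipment calibration 1012 days ago vs limit 730 → not met
5. bonding capacity review 65 days ago vs limit 60 → not met
6. condition 'performs public-works projects' holds; surety bond $105,000 ≥ $55,000 → met
7. OSHA safety training 130 days ago vs limit 120 → not met
8. OSHA-30 certified supervisors 0 < 4 → not met
Not met: 4, 5, 7, 8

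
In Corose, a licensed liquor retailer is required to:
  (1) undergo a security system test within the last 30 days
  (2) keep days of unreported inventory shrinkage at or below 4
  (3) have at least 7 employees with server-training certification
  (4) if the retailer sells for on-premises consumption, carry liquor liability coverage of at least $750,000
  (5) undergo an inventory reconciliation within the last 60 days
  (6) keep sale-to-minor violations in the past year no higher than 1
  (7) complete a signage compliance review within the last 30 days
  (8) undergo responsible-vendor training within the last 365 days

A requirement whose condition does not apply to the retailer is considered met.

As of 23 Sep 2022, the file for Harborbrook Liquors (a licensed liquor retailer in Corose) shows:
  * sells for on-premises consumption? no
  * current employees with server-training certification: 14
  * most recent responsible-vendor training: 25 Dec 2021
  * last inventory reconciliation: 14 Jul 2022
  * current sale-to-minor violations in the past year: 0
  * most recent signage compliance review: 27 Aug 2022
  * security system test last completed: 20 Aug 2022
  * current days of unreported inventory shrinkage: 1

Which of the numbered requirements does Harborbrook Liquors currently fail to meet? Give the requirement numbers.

1. security system test 34 days ago vs limit 30 → not met
2. days of unreported inventory shrinkage 1 ≤ 4 → met
3. employees with server-training certification 14 ≥ 7 → met
4. condition 'sells for on-premises consumption' does not hold → requirement n/a → met
5. inventory reconciliation 71 days ago vs limit 60 → not met
6. sale-to-minor violations in the past year 0 ≤ 1 → met
7. signage compliance review 27 days ago vs limit 30 → met
8. responsible-vendor training 272 days ago vs limit 365 → met
Not met: 1, 5

1, 5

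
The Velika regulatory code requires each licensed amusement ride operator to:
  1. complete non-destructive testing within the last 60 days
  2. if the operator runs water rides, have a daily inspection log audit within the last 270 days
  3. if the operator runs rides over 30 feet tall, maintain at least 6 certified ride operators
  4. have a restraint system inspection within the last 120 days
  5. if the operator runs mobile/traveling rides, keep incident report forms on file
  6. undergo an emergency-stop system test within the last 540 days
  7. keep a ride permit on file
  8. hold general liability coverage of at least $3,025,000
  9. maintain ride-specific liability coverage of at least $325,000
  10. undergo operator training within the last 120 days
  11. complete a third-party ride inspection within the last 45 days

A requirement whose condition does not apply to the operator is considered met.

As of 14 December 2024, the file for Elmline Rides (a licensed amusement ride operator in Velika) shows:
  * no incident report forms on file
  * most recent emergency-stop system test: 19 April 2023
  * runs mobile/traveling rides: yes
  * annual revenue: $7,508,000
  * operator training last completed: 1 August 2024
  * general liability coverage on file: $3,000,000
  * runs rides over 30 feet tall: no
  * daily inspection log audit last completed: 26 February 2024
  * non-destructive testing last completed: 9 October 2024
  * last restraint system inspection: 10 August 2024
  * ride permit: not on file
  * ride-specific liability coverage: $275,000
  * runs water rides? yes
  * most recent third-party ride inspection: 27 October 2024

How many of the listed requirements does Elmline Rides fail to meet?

1. non-destructive testing 66 days ago vs limit 60 → not met
2. condition 'runs water rides' holds; daily inspection log audit 292 days ago vs limit 270 → not met
3. condition 'runs rides over 30 feet tall' does not hold → requirement n/a → met
4. restraint system inspection 126 days ago vs limit 120 → not met
5. condition 'runs mobile/traveling rides' holds; incident report forms absent → not met
6. emergency-stop system test 605 days ago vs limit 540 → not met
7. ride permit absent → not met
8. general liability coverage $3,000,000 < $3,025,000 → not met
9. ride-specific liability coverage $275,000 < $325,000 → not met
10. operator training 135 days ago vs limit 120 → not met
11. third-party ride inspection 48 days ago vs limit 45 → not met
Not met: 10 of 11

10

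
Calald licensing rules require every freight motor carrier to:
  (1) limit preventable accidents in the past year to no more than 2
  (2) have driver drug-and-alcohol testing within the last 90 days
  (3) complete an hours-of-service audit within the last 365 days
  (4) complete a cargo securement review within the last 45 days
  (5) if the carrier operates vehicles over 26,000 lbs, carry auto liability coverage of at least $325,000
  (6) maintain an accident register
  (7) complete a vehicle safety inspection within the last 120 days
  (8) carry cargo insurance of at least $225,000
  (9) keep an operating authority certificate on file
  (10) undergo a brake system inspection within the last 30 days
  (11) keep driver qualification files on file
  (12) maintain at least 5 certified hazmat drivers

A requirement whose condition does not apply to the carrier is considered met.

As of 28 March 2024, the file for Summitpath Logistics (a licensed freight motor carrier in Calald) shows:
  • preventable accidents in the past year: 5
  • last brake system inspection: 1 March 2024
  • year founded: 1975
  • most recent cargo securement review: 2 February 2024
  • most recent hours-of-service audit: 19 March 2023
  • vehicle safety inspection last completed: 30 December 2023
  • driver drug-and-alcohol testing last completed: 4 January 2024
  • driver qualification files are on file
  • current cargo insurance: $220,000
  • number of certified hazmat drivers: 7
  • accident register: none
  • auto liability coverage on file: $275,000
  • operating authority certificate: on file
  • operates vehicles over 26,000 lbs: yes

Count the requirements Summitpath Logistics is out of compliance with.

1. preventable accidents in the past year 5 > 2 → not met
2. driver drug-and-alcohol testing 84 days ago vs limit 90 → met
3. hours-of-service audit 375 days ago vs limit 365 → not met
4. cargo securement review 55 days ago vs limit 45 → not met
5. condition 'operates vehicles over 26,000 lbs' holds; auto liability coverage $275,000 < $325,000 → not met
6. accident register absent → not met
7. vehicle safety inspection 89 days ago vs limit 120 → met
8. cargo insurance $220,000 < $225,000 → not met
9. operating authority certificate present → met
10. brake system inspection 27 days ago vs limit 30 → met
11. driver qualification files present → met
12. certified hazmat drivers 7 ≥ 5 → met
Not met: 6 of 12

6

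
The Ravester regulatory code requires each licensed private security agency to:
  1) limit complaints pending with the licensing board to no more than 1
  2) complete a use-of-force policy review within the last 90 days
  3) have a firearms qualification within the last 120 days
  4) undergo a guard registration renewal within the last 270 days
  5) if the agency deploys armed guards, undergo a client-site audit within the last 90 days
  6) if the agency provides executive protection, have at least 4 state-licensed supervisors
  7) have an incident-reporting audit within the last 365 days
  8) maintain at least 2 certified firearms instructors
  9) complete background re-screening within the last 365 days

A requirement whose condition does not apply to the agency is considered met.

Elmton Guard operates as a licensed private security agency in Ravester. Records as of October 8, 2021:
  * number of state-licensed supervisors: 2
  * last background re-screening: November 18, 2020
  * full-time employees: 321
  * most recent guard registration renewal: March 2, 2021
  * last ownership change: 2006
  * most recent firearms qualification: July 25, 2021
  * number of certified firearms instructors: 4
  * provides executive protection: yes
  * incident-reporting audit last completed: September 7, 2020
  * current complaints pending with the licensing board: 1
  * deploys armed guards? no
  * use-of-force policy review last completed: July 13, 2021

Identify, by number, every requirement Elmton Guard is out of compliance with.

6, 7

1. complaints pending with the licensing board 1 ≤ 1 → met
2. use-of-force policy review 87 days ago vs limit 90 → met
3. firearms qualification 75 days ago vs limit 120 → met
4. guard registration renewal 220 days ago vs limit 270 → met
5. condition 'deploys armed guards' does not hold → requirement n/a → met
6. condition 'provides executive protection' holds; state-licensed supervisors 2 < 4 → not met
7. incident-reporting audit 396 days ago vs limit 365 → not met
8. certified firearms instructors 4 ≥ 2 → met
9. background re-screening 324 days ago vs limit 365 → met
Not met: 6, 7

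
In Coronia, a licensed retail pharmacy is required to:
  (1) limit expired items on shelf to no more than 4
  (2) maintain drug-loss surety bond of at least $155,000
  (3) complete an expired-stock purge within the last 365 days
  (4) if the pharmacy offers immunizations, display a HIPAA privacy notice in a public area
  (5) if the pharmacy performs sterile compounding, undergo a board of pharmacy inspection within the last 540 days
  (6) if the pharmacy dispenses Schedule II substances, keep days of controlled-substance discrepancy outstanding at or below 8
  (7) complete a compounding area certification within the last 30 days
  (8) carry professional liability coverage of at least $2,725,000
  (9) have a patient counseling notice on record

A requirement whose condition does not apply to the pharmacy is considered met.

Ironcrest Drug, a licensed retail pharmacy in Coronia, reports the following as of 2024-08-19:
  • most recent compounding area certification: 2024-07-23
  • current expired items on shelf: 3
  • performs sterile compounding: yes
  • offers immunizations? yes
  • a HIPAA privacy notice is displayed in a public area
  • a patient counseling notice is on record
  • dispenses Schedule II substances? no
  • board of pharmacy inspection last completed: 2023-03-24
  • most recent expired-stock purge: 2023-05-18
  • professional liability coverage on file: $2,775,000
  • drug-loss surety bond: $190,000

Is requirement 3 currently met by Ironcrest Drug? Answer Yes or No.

No

3. expired-stock purge 459 days ago vs limit 365 → not met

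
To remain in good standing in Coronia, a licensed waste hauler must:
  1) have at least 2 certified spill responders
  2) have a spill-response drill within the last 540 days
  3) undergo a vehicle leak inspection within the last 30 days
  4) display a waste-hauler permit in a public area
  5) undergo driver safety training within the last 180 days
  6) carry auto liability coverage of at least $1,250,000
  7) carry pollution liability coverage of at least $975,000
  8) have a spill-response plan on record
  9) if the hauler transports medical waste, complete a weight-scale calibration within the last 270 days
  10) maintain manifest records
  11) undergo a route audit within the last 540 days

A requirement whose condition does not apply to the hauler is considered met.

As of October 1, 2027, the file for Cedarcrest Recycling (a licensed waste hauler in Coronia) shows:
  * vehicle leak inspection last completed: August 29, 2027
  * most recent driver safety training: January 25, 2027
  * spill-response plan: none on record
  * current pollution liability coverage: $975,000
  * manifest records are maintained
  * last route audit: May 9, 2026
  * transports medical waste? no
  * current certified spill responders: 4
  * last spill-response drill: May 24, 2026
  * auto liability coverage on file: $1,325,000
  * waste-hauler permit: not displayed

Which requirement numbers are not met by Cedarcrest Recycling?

1. certified spill responders 4 ≥ 2 → met
2. spill-response drill 495 days ago vs limit 540 → met
3. vehicle leak inspection 33 days ago vs limit 30 → not met
4. waste-hauler permit absent → not met
5. driver safety training 249 days ago vs limit 180 → not met
6. auto liability coverage $1,325,000 ≥ $1,250,000 → met
7. pollution liability coverage $975,000 ≥ $975,000 → met
8. spill-response plan absent → not met
9. condition 'transports medical waste' does not hold → requirement n/a → met
10. manifest records present → met
11. route audit 510 days ago vs limit 540 → met
Not met: 3, 4, 5, 8

3, 4, 5, 8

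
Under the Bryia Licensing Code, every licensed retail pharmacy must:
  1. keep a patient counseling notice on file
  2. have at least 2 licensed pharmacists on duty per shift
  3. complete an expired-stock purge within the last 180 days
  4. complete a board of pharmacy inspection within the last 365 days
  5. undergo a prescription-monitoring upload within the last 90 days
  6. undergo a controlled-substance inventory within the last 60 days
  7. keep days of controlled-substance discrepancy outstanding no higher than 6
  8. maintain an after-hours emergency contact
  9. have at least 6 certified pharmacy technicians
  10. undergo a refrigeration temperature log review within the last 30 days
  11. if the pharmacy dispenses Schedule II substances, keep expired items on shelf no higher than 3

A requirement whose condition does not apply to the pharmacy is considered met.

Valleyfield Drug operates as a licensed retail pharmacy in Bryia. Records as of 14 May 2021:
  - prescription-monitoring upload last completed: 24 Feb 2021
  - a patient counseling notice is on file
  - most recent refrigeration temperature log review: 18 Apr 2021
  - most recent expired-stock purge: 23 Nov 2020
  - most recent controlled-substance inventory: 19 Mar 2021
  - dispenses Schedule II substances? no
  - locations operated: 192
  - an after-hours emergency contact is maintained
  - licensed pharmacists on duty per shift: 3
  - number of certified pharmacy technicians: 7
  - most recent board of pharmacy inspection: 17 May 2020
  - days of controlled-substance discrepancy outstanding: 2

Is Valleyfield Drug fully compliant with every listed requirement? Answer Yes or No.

Yes

1. patient counseling notice present → met
2. licensed pharmacists on duty per shift 3 ≥ 2 → met
3. expired-stock purge 172 days ago vs limit 180 → met
4. board of pharmacy inspection 362 days ago vs limit 365 → met
5. prescription-monitoring upload 79 days ago vs limit 90 → met
6. controlled-substance inventory 56 days ago vs limit 60 → met
7. days of controlled-substance discrepancy outstanding 2 ≤ 6 → met
8. after-hours emergency contact present → met
9. certified pharmacy technicians 7 ≥ 6 → met
10. refrigeration temperature log review 26 days ago vs limit 30 → met
11. condition 'dispenses Schedule II substances' does not hold → requirement n/a → met
All met.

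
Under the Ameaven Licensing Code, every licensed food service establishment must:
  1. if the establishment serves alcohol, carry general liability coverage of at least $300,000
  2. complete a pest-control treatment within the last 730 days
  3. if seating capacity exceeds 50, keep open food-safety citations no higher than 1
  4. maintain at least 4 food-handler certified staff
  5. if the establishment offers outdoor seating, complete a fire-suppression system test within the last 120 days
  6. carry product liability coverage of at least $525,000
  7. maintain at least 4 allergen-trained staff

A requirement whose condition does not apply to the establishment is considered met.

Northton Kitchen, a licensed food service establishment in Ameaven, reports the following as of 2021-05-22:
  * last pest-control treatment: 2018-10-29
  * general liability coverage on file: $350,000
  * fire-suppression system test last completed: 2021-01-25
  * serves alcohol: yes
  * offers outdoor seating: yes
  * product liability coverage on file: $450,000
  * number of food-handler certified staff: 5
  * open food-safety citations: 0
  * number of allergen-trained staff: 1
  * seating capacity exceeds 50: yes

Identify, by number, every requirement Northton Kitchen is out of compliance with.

2, 6, 7

1. condition 'serves alcohol' holds; general liability coverage $350,000 ≥ $300,000 → met
2. pest-control treatment 936 days ago vs limit 730 → not met
3. condition 'seating capacity exceeds 50' holds; open food-safety citations 0 ≤ 1 → met
4. food-handler certified staff 5 ≥ 4 → met
5. condition 'offers outdoor seating' holds; fire-suppression system test 117 days ago vs limit 120 → met
6. product liability coverage $450,000 < $525,000 → not met
7. allergen-trained staff 1 < 4 → not met
Not met: 2, 6, 7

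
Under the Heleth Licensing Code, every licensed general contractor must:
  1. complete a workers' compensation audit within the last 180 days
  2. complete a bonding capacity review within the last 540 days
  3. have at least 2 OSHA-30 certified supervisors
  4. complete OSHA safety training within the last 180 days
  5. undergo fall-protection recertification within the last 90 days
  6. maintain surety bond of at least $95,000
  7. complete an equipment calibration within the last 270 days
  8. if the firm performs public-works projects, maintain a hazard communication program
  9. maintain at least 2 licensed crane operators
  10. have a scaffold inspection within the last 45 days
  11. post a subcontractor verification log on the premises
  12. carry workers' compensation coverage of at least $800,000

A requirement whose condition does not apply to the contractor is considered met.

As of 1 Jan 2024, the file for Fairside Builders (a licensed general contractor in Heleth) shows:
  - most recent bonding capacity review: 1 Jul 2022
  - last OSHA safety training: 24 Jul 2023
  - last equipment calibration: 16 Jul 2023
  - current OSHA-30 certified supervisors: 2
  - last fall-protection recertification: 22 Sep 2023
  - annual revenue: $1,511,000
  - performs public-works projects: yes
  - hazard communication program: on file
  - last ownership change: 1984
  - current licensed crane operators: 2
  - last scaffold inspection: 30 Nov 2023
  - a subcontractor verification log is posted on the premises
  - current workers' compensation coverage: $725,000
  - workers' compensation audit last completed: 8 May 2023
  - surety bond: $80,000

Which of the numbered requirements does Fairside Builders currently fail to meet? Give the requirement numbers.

1. workers' compensation audit 238 days ago vs limit 180 → not met
2. bonding capacity review 549 days ago vs limit 540 → not met
3. OSHA-30 certified supervisors 2 ≥ 2 → met
4. OSHA safety training 161 days ago vs limit 180 → met
5. fall-protection recertification 101 days ago vs limit 90 → not met
6. surety bond $80,000 < $95,000 → not met
7. equipment calibration 169 days ago vs limit 270 → met
8. condition 'performs public-works projects' holds; hazard communication program present → met
9. licensed crane operators 2 ≥ 2 → met
10. scaffold inspection 32 days ago vs limit 45 → met
11. subcontractor verification log present → met
12. workers' compensation coverage $725,000 < $800,000 → not met
Not met: 1, 2, 5, 6, 12

1, 2, 5, 6, 12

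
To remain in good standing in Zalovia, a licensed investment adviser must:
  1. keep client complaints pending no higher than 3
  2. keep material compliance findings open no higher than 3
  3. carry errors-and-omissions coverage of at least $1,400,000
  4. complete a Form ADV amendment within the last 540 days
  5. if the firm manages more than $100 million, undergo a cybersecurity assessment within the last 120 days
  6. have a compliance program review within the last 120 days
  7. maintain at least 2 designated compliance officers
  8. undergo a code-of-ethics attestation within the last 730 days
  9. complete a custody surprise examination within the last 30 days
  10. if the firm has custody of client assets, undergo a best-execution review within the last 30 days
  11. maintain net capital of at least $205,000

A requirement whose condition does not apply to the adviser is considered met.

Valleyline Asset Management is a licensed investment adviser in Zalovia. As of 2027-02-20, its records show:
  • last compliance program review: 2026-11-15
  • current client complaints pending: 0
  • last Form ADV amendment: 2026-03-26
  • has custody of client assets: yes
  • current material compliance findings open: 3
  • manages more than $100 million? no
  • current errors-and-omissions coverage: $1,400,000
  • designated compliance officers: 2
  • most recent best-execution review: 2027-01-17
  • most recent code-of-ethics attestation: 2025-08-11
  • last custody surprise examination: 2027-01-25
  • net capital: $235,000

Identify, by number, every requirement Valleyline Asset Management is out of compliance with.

1. client complaints pending 0 ≤ 3 → met
2. material compliance findings open 3 ≤ 3 → met
3. errors-and-omissions coverage $1,400,000 ≥ $1,400,000 → met
4. Form ADV amendment 331 days ago vs limit 540 → met
5. condition 'manages more than $100 million' does not hold → requirement n/a → met
6. compliance program review 97 days ago vs limit 120 → met
7. designated compliance officers 2 ≥ 2 → met
8. code-of-ethics attestation 558 days ago vs limit 730 → met
9. custody surprise examination 26 days ago vs limit 30 → met
10. condition 'has custody of client assets' holds; best-execution review 34 days ago vs limit 30 → not met
11. net capital $235,000 ≥ $205,000 → met
Not met: 10

10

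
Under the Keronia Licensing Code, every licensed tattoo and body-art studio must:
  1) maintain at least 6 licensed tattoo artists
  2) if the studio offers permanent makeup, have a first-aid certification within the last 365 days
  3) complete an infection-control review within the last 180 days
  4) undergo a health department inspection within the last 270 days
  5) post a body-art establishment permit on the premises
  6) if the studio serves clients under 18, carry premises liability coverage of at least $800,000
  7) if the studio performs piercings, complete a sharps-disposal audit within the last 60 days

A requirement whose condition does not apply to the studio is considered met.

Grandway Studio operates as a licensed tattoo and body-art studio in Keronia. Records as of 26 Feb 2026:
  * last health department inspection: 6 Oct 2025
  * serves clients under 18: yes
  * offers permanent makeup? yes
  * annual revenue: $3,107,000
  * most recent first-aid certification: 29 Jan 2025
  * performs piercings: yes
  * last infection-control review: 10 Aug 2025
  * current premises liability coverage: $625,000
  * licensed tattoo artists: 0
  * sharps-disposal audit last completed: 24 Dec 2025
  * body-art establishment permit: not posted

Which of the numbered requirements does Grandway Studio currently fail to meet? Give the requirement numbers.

1. licensed tattoo artists 0 < 6 → not met
2. condition 'offers permanent makeup' holds; first-aid certification 393 days ago vs limit 365 → not met
3. infection-control review 200 days ago vs limit 180 → not met
4. health department inspection 143 days ago vs limit 270 → met
5. body-art establishment permit absent → not met
6. condition 'serves clients under 18' holds; premises liability coverage $625,000 < $800,000 → not met
7. condition 'performs piercings' holds; sharps-disposal audit 64 days ago vs limit 60 → not met
Not met: 1, 2, 3, 5, 6, 7

1, 2, 3, 5, 6, 7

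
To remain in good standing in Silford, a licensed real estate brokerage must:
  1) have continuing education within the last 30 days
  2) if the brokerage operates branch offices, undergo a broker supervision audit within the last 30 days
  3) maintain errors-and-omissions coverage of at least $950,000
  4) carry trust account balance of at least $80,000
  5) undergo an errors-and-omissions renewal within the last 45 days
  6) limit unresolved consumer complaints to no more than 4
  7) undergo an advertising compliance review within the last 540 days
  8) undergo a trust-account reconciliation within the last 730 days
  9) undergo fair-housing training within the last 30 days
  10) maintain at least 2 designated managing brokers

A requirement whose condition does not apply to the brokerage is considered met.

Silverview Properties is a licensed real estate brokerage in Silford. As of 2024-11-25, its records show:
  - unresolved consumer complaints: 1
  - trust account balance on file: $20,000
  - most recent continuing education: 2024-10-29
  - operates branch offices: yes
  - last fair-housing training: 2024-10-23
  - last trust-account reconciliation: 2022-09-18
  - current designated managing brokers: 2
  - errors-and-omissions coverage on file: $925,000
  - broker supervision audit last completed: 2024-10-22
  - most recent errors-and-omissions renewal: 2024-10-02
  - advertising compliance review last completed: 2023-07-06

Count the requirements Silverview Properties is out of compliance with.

6

1. continuing education 27 days ago vs limit 30 → met
2. condition 'operates branch offices' holds; broker supervision audit 34 days ago vs limit 30 → not met
3. errors-and-omissions coverage $925,000 < $950,000 → not met
4. trust account balance $20,000 < $80,000 → not met
5. errors-and-omissions renewal 54 days ago vs limit 45 → not met
6. unresolved consumer complaints 1 ≤ 4 → met
7. advertising compliance review 508 days ago vs limit 540 → met
8. trust-account reconciliation 799 days ago vs limit 730 → not met
9. fair-housing training 33 days ago vs limit 30 → not met
10. designated managing brokers 2 ≥ 2 → met
Not met: 6 of 10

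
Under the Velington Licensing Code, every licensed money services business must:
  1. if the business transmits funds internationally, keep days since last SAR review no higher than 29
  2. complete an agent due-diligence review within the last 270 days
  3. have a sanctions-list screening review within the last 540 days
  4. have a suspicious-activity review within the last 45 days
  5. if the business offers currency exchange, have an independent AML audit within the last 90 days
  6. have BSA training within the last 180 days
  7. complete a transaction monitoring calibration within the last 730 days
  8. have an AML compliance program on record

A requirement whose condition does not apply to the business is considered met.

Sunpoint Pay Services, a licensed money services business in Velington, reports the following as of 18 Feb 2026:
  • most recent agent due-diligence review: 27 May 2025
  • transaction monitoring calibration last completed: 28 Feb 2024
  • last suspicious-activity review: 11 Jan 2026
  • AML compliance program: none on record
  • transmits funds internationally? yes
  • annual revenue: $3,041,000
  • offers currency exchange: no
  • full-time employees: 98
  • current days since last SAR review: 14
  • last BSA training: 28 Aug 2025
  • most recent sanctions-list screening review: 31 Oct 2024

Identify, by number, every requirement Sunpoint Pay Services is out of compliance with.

8

1. condition 'transmits funds internationally' holds; days since last SAR review 14 ≤ 29 → met
2. agent due-diligence review 267 days ago vs limit 270 → met
3. sanctions-list screening review 475 days ago vs limit 540 → met
4. suspicious-activity review 38 days ago vs limit 45 → met
5. condition 'offers currency exchange' does not hold → requirement n/a → met
6. BSA training 174 days ago vs limit 180 → met
7. transaction monitoring calibration 721 days ago vs limit 730 → met
8. AML compliance program absent → not met
Not met: 8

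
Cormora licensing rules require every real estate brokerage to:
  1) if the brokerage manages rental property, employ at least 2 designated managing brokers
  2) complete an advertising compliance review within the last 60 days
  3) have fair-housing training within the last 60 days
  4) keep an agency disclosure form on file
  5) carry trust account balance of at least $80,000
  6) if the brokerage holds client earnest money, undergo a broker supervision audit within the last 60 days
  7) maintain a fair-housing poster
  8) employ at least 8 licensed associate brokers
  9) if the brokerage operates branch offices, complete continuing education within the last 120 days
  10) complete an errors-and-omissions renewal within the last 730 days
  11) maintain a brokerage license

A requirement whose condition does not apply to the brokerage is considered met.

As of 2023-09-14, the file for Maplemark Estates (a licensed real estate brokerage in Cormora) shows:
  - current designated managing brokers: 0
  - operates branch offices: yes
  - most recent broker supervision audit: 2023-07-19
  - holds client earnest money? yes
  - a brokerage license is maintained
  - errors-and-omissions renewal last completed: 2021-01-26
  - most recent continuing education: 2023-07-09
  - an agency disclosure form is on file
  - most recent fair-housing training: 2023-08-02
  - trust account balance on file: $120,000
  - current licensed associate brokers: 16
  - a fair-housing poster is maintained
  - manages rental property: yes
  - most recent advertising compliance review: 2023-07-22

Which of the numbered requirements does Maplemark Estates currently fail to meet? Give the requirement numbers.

1. condition 'manages rental property' holds; designated managing brokers 0 < 2 → not met
2. advertising compliance review 54 days ago vs limit 60 → met
3. fair-housing training 43 days ago vs limit 60 → met
4. agency disclosure form present → met
5. trust account balance $120,000 ≥ $80,000 → met
6. condition 'holds client earnest money' holds; broker supervision audit 57 days ago vs limit 60 → met
7. fair-housing poster present → met
8. licensed associate brokers 16 ≥ 8 → met
9. condition 'operates branch offices' holds; continuing education 67 days ago vs limit 120 → met
10. errors-and-omissions renewal 961 days ago vs limit 730 → not met
11. brokerage license present → met
Not met: 1, 10

1, 10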